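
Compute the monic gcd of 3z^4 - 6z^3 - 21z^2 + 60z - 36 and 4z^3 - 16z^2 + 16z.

z^2 - 4z + 4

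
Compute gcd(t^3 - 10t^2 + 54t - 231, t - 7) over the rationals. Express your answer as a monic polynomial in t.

t - 7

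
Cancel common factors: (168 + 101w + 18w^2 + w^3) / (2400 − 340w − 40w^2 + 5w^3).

By polynomial division,
  w^3 + 18w^2 + 101w + 168 = (1/5)(5w^3 − 40w^2 − 340w + 2400) + (26w^2 + 169w − 312)
  5w^3 − 40w^2 − 340w + 2400 = ((5/26)w − 145/52)(26w^2 + 169w − 312) + ((765/4)w + 1530)
  26w^2 + 169w − 312 = ((104/765)w − 52/255)((765/4)w + 1530) + (0)
Last nonzero remainder: (765/4)w + 1530. Dividing through by 765/4 gives the monic gcd w + 8.
Cancel w + 8 from numerator and denominator to get the reduced form.

(21 + 10w + w^2)/(300 − 80w + 5w^2)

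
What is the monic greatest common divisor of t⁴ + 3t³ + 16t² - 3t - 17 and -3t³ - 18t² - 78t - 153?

By polynomial division,
  t⁴ + 3t³ + 16t² - 3t - 17 = (-(1/3)t + 1)(-3t³ - 18t² - 78t - 153) + (8t² + 24t + 136)
  -3t³ - 18t² - 78t - 153 = (-(3/8)t - 9/8)(8t² + 24t + 136) + (0)
Last nonzero remainder: 8t² + 24t + 136. Dividing through by 8 gives the monic gcd t² + 3t + 17.

t² + 3t + 17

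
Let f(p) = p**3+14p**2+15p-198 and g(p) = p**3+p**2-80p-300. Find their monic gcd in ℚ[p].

p+6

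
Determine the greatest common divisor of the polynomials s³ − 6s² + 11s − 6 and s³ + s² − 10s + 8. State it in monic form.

s² − 3s + 2

Euclidean algorithm in ℚ[s]:
  s³ − 6s² + 11s − 6 = (s³ + s² − 10s + 8) + (−7s² + 21s − 14)
  s³ + s² − 10s + 8 = (−(1/7)s − 4/7)(−7s² + 21s − 14) + (0)
Last nonzero remainder: −7s² + 21s − 14. Dividing through by −7 gives the monic gcd s² − 3s + 2.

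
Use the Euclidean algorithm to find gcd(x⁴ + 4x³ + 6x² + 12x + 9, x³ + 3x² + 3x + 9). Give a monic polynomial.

By polynomial division,
  x⁴ + 4x³ + 6x² + 12x + 9 = (x + 1)(x³ + 3x² + 3x + 9) + (0)
The last nonzero remainder x³ + 3x² + 3x + 9 is already monic.

x³ + 3x² + 3x + 9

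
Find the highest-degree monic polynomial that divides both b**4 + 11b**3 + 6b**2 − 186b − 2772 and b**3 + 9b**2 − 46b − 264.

Repeated division with remainder:
  b**4 + 11b**3 + 6b**2 − 186b − 2772 = (b + 2)(b**3 + 9b**2 − 46b − 264) + (34b**2 + 170b − 2244)
  b**3 + 9b**2 − 46b − 264 = ((1/34)b + 2/17)(34b**2 + 170b − 2244) + (0)
Last nonzero remainder: 34b**2 + 170b − 2244. Dividing through by 34 gives the monic gcd b**2 + 5b − 66.

b**2 + 5b − 66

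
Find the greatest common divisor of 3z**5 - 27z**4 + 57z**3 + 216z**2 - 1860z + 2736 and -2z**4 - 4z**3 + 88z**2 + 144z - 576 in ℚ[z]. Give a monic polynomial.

z**3 - 4z**2 - 20z + 48

Euclidean algorithm in ℚ[z]:
  3z**5 - 27z**4 + 57z**3 + 216z**2 - 1860z + 2736 = (-(3/2)z + 33/2)(-2z**4 - 4z**3 + 88z**2 + 144z - 576) + (255z**3 - 1020z**2 - 5100z + 12240)
  -2z**4 - 4z**3 + 88z**2 + 144z - 576 = (-(2/255)z - 4/85)(255z**3 - 1020z**2 - 5100z + 12240) + (0)
Last nonzero remainder: 255z**3 - 1020z**2 - 5100z + 12240. Dividing through by 255 gives the monic gcd z**3 - 4z**2 - 20z + 48.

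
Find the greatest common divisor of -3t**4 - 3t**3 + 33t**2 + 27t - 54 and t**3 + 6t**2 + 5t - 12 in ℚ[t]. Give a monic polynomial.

t**2 + 2t - 3

Apply the Euclidean algorithm:
  -3t**4 - 3t**3 + 33t**2 + 27t - 54 = (-3t + 15)(t**3 + 6t**2 + 5t - 12) + (-42t**2 - 84t + 126)
  t**3 + 6t**2 + 5t - 12 = (-(1/42)t - 2/21)(-42t**2 - 84t + 126) + (0)
Last nonzero remainder: -42t**2 - 84t + 126. Dividing through by -42 gives the monic gcd t**2 + 2t - 3.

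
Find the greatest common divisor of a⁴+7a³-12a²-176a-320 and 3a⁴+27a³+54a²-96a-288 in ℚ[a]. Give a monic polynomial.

a²+8a+16

Repeated division with remainder:
  a⁴+7a³-12a²-176a-320 = (1/3)(3a⁴+27a³+54a²-96a-288) + (-2a³-30a²-144a-224)
  3a⁴+27a³+54a²-96a-288 = (-(3/2)a+9)(-2a³-30a²-144a-224) + (108a²+864a+1728)
  -2a³-30a²-144a-224 = (-(1/54)a-7/54)(108a²+864a+1728) + (0)
Last nonzero remainder: 108a²+864a+1728. Dividing through by 108 gives the monic gcd a²+8a+16.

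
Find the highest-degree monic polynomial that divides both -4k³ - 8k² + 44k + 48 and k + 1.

k + 1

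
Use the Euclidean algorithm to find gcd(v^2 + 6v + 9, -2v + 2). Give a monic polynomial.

1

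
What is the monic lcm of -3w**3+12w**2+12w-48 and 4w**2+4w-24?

w**4-w**3-16w**2+4w+48

By polynomial division,
  -3w**3+12w**2+12w-48 = (-(3/4)w+15/4)(4w**2+4w-24) + (-21w+42)
  4w**2+4w-24 = (-(4/21)w-4/7)(-21w+42) + (0)
Last nonzero remainder: -21w+42. Dividing through by -21 gives the monic gcd w-2.
Then lcm(f, g) = f·g / gcd(f, g); expanding and making the result monic gives the answer.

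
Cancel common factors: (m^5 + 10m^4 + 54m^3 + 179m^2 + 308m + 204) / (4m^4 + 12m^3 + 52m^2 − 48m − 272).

Euclidean algorithm in ℚ[m]:
  m^5 + 10m^4 + 54m^3 + 179m^2 + 308m + 204 = ((1/4)m + 7/4)(4m^4 + 12m^3 + 52m^2 − 48m − 272) + (20m^3 + 100m^2 + 460m + 680)
  4m^4 + 12m^3 + 52m^2 − 48m − 272 = ((1/5)m − 2/5)(20m^3 + 100m^2 + 460m + 680) + (0)
Last nonzero remainder: 20m^3 + 100m^2 + 460m + 680. Dividing through by 20 gives the monic gcd m^3 + 5m^2 + 23m + 34.
Cancel m^3 + 5m^2 + 23m + 34 from numerator and denominator to get the reduced form.

(m^2 + 5m + 6)/(4m − 8)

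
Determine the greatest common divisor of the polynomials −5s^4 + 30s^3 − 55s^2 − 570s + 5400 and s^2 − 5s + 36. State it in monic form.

s^2 − 5s + 36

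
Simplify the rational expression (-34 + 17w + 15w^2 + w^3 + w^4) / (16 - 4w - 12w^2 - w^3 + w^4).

(17 + w^2)/(-8 - 2w + w^2)

Repeated division with remainder:
  w^4 + w^3 + 15w^2 + 17w - 34 = (w^4 - w^3 - 12w^2 - 4w + 16) + (2w^3 + 27w^2 + 21w - 50)
  w^4 - w^3 - 12w^2 - 4w + 16 = ((1/2)w - 29/4)(2w^3 + 27w^2 + 21w - 50) + ((693/4)w^2 + (693/4)w - 693/2)
  2w^3 + 27w^2 + 21w - 50 = ((8/693)w + 100/693)((693/4)w^2 + (693/4)w - 693/2) + (0)
Last nonzero remainder: (693/4)w^2 + (693/4)w - 693/2. Dividing through by 693/4 gives the monic gcd w^2 + w - 2.
Cancel w^2 + w - 2 from numerator and denominator to get the reduced form.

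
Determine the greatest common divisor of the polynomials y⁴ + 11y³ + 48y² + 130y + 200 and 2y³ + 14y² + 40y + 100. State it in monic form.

y³ + 7y² + 20y + 50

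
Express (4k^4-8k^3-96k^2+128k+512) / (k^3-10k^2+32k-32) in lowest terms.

(4k^2+24k+32)/(k-2)

By polynomial division,
  4k^4-8k^3-96k^2+128k+512 = (4k+32)(k^3-10k^2+32k-32) + (96k^2-768k+1536)
  k^3-10k^2+32k-32 = ((1/96)k-1/48)(96k^2-768k+1536) + (0)
Last nonzero remainder: 96k^2-768k+1536. Dividing through by 96 gives the monic gcd k^2-8k+16.
Cancel k^2-8k+16 from numerator and denominator to get the reduced form.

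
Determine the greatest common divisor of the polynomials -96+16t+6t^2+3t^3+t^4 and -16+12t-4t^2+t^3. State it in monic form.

Apply the Euclidean algorithm:
  t^4+3t^3+6t^2+16t-96 = (t+7)(t^3-4t^2+12t-16) + (22t^2-52t+16)
  t^3-4t^2+12t-16 = ((1/22)t-9/121)(22t^2-52t+16) + ((896/121)t-1792/121)
  22t^2-52t+16 = ((1331/448)t-121/112)((896/121)t-1792/121) + (0)
Last nonzero remainder: (896/121)t-1792/121. Dividing through by 896/121 gives the monic gcd t-2.

-2+t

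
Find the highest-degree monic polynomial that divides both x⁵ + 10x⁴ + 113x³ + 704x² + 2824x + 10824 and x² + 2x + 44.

Apply the Euclidean algorithm:
  x⁵ + 10x⁴ + 113x³ + 704x² + 2824x + 10824 = (x³ + 8x² + 53x + 246)(x² + 2x + 44) + (0)
The last nonzero remainder x² + 2x + 44 is already monic.

x² + 2x + 44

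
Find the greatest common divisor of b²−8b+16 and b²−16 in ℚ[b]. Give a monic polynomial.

Apply the Euclidean algorithm:
  b²−8b+16 = (b²−16) + (−8b+32)
  b²−16 = (−(1/8)b−1/2)(−8b+32) + (0)
Last nonzero remainder: −8b+32. Dividing through by −8 gives the monic gcd b−4.

b−4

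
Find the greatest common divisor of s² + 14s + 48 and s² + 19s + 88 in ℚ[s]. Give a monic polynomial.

s + 8

Repeated division with remainder:
  s² + 14s + 48 = (s² + 19s + 88) + (−5s − 40)
  s² + 19s + 88 = (−(1/5)s − 11/5)(−5s − 40) + (0)
Last nonzero remainder: −5s − 40. Dividing through by −5 gives the monic gcd s + 8.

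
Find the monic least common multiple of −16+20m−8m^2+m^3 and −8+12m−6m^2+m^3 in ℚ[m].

Apply the Euclidean algorithm:
  m^3−8m^2+20m−16 = (m^3−6m^2+12m−8) + (−2m^2+8m−8)
  m^3−6m^2+12m−8 = (−(1/2)m+1)(−2m^2+8m−8) + (0)
Last nonzero remainder: −2m^2+8m−8. Dividing through by −2 gives the monic gcd m^2−4m+4.
Then lcm(f, g) = f·g / gcd(f, g); expanding and making the result monic gives the answer.

32−56m+36m^2−10m^3+m^4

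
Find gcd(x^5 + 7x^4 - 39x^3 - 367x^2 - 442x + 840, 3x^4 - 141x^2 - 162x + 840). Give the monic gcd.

x^3 + 2x^2 - 43x - 140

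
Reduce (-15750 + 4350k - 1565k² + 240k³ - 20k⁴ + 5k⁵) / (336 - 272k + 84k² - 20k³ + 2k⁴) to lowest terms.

(-1125 + 150k - 10k² + 5k³)/(24 - 16k + 2k²)

Apply the Euclidean algorithm:
  5k⁵ - 20k⁴ + 240k³ - 1565k² + 4350k - 15750 = ((5/2)k + 15)(2k⁴ - 20k³ + 84k² - 272k + 336) + (330k³ - 2145k² + 7590k - 20790)
  2k⁴ - 20k³ + 84k² - 272k + 336 = ((1/165)k - 7/330)(330k³ - 2145k² + 7590k - 20790) + (-(15/2)k² + 15k - 105)
  330k³ - 2145k² + 7590k - 20790 = (-44k + 198)(-(15/2)k² + 15k - 105) + (0)
Last nonzero remainder: -(15/2)k² + 15k - 105. Dividing through by -15/2 gives the monic gcd k² - 2k + 14.
Cancel k² - 2k + 14 from numerator and denominator to get the reduced form.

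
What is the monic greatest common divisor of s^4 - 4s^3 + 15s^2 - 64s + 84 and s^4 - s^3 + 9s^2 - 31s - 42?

s^3 - 2s^2 + 11s - 42

Euclidean algorithm in ℚ[s]:
  s^4 - 4s^3 + 15s^2 - 64s + 84 = (s^4 - s^3 + 9s^2 - 31s - 42) + (-3s^3 + 6s^2 - 33s + 126)
  s^4 - s^3 + 9s^2 - 31s - 42 = (-(1/3)s - 1/3)(-3s^3 + 6s^2 - 33s + 126) + (0)
Last nonzero remainder: -3s^3 + 6s^2 - 33s + 126. Dividing through by -3 gives the monic gcd s^3 - 2s^2 + 11s - 42.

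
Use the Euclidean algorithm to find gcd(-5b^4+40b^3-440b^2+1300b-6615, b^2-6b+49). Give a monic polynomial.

b^2-6b+49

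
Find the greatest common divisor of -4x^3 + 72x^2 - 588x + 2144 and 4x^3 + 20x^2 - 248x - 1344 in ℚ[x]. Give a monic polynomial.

Repeated division with remainder:
  -4x^3 + 72x^2 - 588x + 2144 = (-1)(4x^3 + 20x^2 - 248x - 1344) + (92x^2 - 836x + 800)
  4x^3 + 20x^2 - 248x - 1344 = ((1/23)x + 324/529)(92x^2 - 836x + 800) + ((121272/529)x - 970176/529)
  92x^2 - 836x + 800 = ((12167/30318)x - 13225/30318)((121272/529)x - 970176/529) + (0)
Last nonzero remainder: (121272/529)x - 970176/529. Dividing through by 121272/529 gives the monic gcd x - 8.

x - 8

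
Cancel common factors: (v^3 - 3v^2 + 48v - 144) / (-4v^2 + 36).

Euclidean algorithm in ℚ[v]:
  v^3 - 3v^2 + 48v - 144 = (-(1/4)v + 3/4)(-4v^2 + 36) + (57v - 171)
  -4v^2 + 36 = (-(4/57)v - 4/19)(57v - 171) + (0)
Last nonzero remainder: 57v - 171. Dividing through by 57 gives the monic gcd v - 3.
Cancel v - 3 from numerator and denominator to get the reduced form.

(-v^2 - 48)/(4v + 12)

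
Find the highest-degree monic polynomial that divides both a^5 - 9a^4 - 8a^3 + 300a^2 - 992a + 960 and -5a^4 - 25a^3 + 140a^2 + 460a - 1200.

Euclidean algorithm in ℚ[a]:
  a^5 - 9a^4 - 8a^3 + 300a^2 - 992a + 960 = (-(1/5)a + 14/5)(-5a^4 - 25a^3 + 140a^2 + 460a - 1200) + (90a^3 - 2520a + 4320)
  -5a^4 - 25a^3 + 140a^2 + 460a - 1200 = (-(1/18)a - 5/18)(90a^3 - 2520a + 4320) + (0)
Last nonzero remainder: 90a^3 - 2520a + 4320. Dividing through by 90 gives the monic gcd a^3 - 28a + 48.

a^3 - 28a + 48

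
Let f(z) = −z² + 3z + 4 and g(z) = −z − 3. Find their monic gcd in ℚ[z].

Euclidean algorithm in ℚ[z]:
  −z² + 3z + 4 = (z − 6)(−z − 3) + (−14)
  −z − 3 = ((1/14)z + 3/14)(−14) + (0)
The last nonzero remainder is the constant −14, so the polynomials are coprime and gcd = 1.

1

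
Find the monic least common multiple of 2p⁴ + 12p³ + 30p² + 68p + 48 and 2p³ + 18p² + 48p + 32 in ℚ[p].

Apply the Euclidean algorithm:
  2p⁴ + 12p³ + 30p² + 68p + 48 = (p − 3)(2p³ + 18p² + 48p + 32) + (36p² + 180p + 144)
  2p³ + 18p² + 48p + 32 = ((1/18)p + 2/9)(36p² + 180p + 144) + (0)
Last nonzero remainder: 36p² + 180p + 144. Dividing through by 36 gives the monic gcd p² + 5p + 4.
Then lcm(f, g) = f·g / gcd(f, g); expanding and making the result monic gives the answer.

p⁵ + 10p⁴ + 39p³ + 94p² + 160p + 96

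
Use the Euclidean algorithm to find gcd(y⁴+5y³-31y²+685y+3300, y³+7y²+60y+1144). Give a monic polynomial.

Apply the Euclidean algorithm:
  y⁴+5y³-31y²+685y+3300 = (y-2)(y³+7y²+60y+1144) + (-77y²-339y+5588)
  y³+7y²+60y+1144 = (-(1/77)y-200/5929)(-77y²-339y+5588) + ((718216/5929)y+718216/539)
  -77y²-339y+5588 = (-(456533/718216)y+752983/179554)((718216/5929)y+718216/539) + (0)
Last nonzero remainder: (718216/5929)y+718216/539. Dividing through by 718216/5929 gives the monic gcd y+11.

y+11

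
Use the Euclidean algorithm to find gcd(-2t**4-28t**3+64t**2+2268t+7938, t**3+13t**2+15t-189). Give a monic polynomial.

Apply the Euclidean algorithm:
  -2t**4-28t**3+64t**2+2268t+7938 = (-2t-2)(t**3+13t**2+15t-189) + (120t**2+1920t+7560)
  t**3+13t**2+15t-189 = ((1/120)t-1/40)(120t**2+1920t+7560) + (0)
Last nonzero remainder: 120t**2+1920t+7560. Dividing through by 120 gives the monic gcd t**2+16t+63.

t**2+16t+63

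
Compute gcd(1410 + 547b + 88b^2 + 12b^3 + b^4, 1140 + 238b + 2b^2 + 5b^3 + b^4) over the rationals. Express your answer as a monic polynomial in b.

30 + 11b + b^2

Apply the Euclidean algorithm:
  b^4 + 12b^3 + 88b^2 + 547b + 1410 = (b^4 + 5b^3 + 2b^2 + 238b + 1140) + (7b^3 + 86b^2 + 309b + 270)
  b^4 + 5b^3 + 2b^2 + 238b + 1140 = ((1/7)b − 51/49)(7b^3 + 86b^2 + 309b + 270) + ((2321/49)b^2 + (25531/49)b + 69630/49)
  7b^3 + 86b^2 + 309b + 270 = ((343/2321)b + 441/2321)((2321/49)b^2 + (25531/49)b + 69630/49) + (0)
Last nonzero remainder: (2321/49)b^2 + (25531/49)b + 69630/49. Dividing through by 2321/49 gives the monic gcd b^2 + 11b + 30.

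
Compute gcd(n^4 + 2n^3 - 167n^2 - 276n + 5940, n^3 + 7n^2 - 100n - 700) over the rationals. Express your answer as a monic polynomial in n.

Repeated division with remainder:
  n^4 + 2n^3 - 167n^2 - 276n + 5940 = (n - 5)(n^3 + 7n^2 - 100n - 700) + (-32n^2 - 76n + 2440)
  n^3 + 7n^2 - 100n - 700 = (-(1/32)n - 37/256)(-32n^2 - 76n + 2440) + (-(2223/64)n - 11115/32)
  -32n^2 - 76n + 2440 = ((2048/2223)n - 15616/2223)(-(2223/64)n - 11115/32) + (0)
Last nonzero remainder: -(2223/64)n - 11115/32. Dividing through by -2223/64 gives the monic gcd n + 10.

n + 10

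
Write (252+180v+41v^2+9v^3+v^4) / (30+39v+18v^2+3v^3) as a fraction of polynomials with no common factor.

(126+27v+7v^2+v^3)/(15+12v+3v^2)

Repeated division with remainder:
  v^4+9v^3+41v^2+180v+252 = ((1/3)v+1)(3v^3+18v^2+39v+30) + (10v^2+131v+222)
  3v^3+18v^2+39v+30 = ((3/10)v−213/100)(10v^2+131v+222) + ((25143/100)v+25143/50)
  10v^2+131v+222 = ((1000/25143)v+3700/8381)((25143/100)v+25143/50) + (0)
Last nonzero remainder: (25143/100)v+25143/50. Dividing through by 25143/100 gives the monic gcd v+2.
Cancel v+2 from numerator and denominator to get the reduced form.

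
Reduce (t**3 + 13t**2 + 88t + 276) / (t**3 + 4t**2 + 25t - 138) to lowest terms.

(t + 6)/(t - 3)

Repeated division with remainder:
  t**3 + 13t**2 + 88t + 276 = (t**3 + 4t**2 + 25t - 138) + (9t**2 + 63t + 414)
  t**3 + 4t**2 + 25t - 138 = ((1/9)t - 1/3)(9t**2 + 63t + 414) + (0)
Last nonzero remainder: 9t**2 + 63t + 414. Dividing through by 9 gives the monic gcd t**2 + 7t + 46.
Cancel t**2 + 7t + 46 from numerator and denominator to get the reduced form.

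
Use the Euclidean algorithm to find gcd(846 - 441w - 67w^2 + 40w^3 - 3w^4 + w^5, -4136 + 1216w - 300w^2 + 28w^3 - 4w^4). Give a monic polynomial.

Euclidean algorithm in ℚ[w]:
  w^5 - 3w^4 + 40w^3 - 67w^2 - 441w + 846 = (-(1/4)w - 1)(-4w^4 + 28w^3 - 300w^2 + 1216w - 4136) + (-7w^3 - 63w^2 - 259w - 3290)
  -4w^4 + 28w^3 - 300w^2 + 1216w - 4136 = ((4/7)w - 64/7)(-7w^3 - 63w^2 - 259w - 3290) + (-728w^2 + 728w - 34216)
  -7w^3 - 63w^2 - 259w - 3290 = ((1/104)w + 5/52)(-728w^2 + 728w - 34216) + (0)
Last nonzero remainder: -728w^2 + 728w - 34216. Dividing through by -728 gives the monic gcd w^2 - w + 47.

47 - w + w^2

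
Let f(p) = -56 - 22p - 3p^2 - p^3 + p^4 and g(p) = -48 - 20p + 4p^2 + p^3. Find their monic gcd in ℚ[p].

-8 - 2p + p^2

By polynomial division,
  p^4 - p^3 - 3p^2 - 22p - 56 = (p - 5)(p^3 + 4p^2 - 20p - 48) + (37p^2 - 74p - 296)
  p^3 + 4p^2 - 20p - 48 = ((1/37)p + 6/37)(37p^2 - 74p - 296) + (0)
Last nonzero remainder: 37p^2 - 74p - 296. Dividing through by 37 gives the monic gcd p^2 - 2p - 8.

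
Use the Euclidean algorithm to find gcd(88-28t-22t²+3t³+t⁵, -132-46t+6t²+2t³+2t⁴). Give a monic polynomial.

Apply the Euclidean algorithm:
  t⁵+3t³-22t²-28t+88 = ((1/2)t-1/2)(2t⁴+2t³+6t²-46t-132) + (t³+4t²+15t+22)
  2t⁴+2t³+6t²-46t-132 = (2t-6)(t³+4t²+15t+22) + (0)
The last nonzero remainder t³+4t²+15t+22 is already monic.

22+15t+4t²+t³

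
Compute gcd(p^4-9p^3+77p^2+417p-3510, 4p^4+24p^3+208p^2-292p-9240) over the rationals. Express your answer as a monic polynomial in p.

p^2+p-30

Repeated division with remainder:
  p^4-9p^3+77p^2+417p-3510 = (1/4)(4p^4+24p^3+208p^2-292p-9240) + (-15p^3+25p^2+490p-1200)
  4p^4+24p^3+208p^2-292p-9240 = (-(4/15)p-92/45)(-15p^3+25p^2+490p-1200) + ((3508/9)p^2+(3508/9)p-35080/3)
  -15p^3+25p^2+490p-1200 = (-(135/3508)p+90/877)((3508/9)p^2+(3508/9)p-35080/3) + (0)
Last nonzero remainder: (3508/9)p^2+(3508/9)p-35080/3. Dividing through by 3508/9 gives the monic gcd p^2+p-30.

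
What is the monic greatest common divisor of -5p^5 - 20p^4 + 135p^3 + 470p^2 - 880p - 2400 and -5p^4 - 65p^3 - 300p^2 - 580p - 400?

p^3 + 11p^2 + 38p + 40

Euclidean algorithm in ℚ[p]:
  -5p^5 - 20p^4 + 135p^3 + 470p^2 - 880p - 2400 = (p - 9)(-5p^4 - 65p^3 - 300p^2 - 580p - 400) + (-150p^3 - 1650p^2 - 5700p - 6000)
  -5p^4 - 65p^3 - 300p^2 - 580p - 400 = ((1/30)p + 1/15)(-150p^3 - 1650p^2 - 5700p - 6000) + (0)
Last nonzero remainder: -150p^3 - 1650p^2 - 5700p - 6000. Dividing through by -150 gives the monic gcd p^3 + 11p^2 + 38p + 40.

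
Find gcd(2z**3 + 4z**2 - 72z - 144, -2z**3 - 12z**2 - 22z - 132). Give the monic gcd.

z + 6

Euclidean algorithm in ℚ[z]:
  2z**3 + 4z**2 - 72z - 144 = (-1)(-2z**3 - 12z**2 - 22z - 132) + (-8z**2 - 94z - 276)
  -2z**3 - 12z**2 - 22z - 132 = ((1/4)z - 23/16)(-8z**2 - 94z - 276) + (-(705/8)z - 2115/4)
  -8z**2 - 94z - 276 = ((64/705)z + 368/705)(-(705/8)z - 2115/4) + (0)
Last nonzero remainder: -(705/8)z - 2115/4. Dividing through by -705/8 gives the monic gcd z + 6.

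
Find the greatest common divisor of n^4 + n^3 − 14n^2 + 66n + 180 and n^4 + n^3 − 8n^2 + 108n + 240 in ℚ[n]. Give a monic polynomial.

n^2 + 7n + 10

Apply the Euclidean algorithm:
  n^4 + n^3 − 14n^2 + 66n + 180 = (n^4 + n^3 − 8n^2 + 108n + 240) + (−6n^2 − 42n − 60)
  n^4 + n^3 − 8n^2 + 108n + 240 = (−(1/6)n^2 + n − 4)(−6n^2 − 42n − 60) + (0)
Last nonzero remainder: −6n^2 − 42n − 60. Dividing through by −6 gives the monic gcd n^2 + 7n + 10.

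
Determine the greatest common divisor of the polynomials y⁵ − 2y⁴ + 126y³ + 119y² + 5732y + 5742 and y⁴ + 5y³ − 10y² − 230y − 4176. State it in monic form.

Euclidean algorithm in ℚ[y]:
  y⁵ − 2y⁴ + 126y³ + 119y² + 5732y + 5742 = (y − 7)(y⁴ + 5y³ − 10y² − 230y − 4176) + (171y³ + 279y² + 8298y − 23490)
  y⁴ + 5y³ − 10y² − 230y − 4176 = ((1/171)y + 64/3249)(171y³ + 279y² + 8298y − 23490) + (−(23112/361)y² − (92448/361)y − 1340496/361)
  171y³ + 279y² + 8298y − 23490 = (−(6859/2568)y + 5415/856)(−(23112/361)y² − (92448/361)y − 1340496/361) + (0)
Last nonzero remainder: −(23112/361)y² − (92448/361)y − 1340496/361. Dividing through by −23112/361 gives the monic gcd y² + 4y + 58.

y² + 4y + 58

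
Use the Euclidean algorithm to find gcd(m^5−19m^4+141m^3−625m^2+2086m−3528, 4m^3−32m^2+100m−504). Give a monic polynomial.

Euclidean algorithm in ℚ[m]:
  m^5−19m^4+141m^3−625m^2+2086m−3528 = ((1/4)m^2−(11/4)m+7)(4m^3−32m^2+100m−504) + (0)
Last nonzero remainder: 4m^3−32m^2+100m−504. Dividing through by 4 gives the monic gcd m^3−8m^2+25m−126.

m^3−8m^2+25m−126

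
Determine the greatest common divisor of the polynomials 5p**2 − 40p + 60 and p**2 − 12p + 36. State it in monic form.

p − 6

By polynomial division,
  5p**2 − 40p + 60 = (5)(p**2 − 12p + 36) + (20p − 120)
  p**2 − 12p + 36 = ((1/20)p − 3/10)(20p − 120) + (0)
Last nonzero remainder: 20p − 120. Dividing through by 20 gives the monic gcd p − 6.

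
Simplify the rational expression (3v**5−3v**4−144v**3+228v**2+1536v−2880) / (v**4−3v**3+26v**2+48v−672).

Apply the Euclidean algorithm:
  3v**5−3v**4−144v**3+228v**2+1536v−2880 = (3v+6)(v**4−3v**3+26v**2+48v−672) + (−204v**3−72v**2+3264v+1152)
  v**4−3v**3+26v**2+48v−672 = (−(1/204)v+19/1156)(−204v**3−72v**2+3264v+1152) + ((12480/289)v**2−199680/289)
  −204v**3−72v**2+3264v+1152 = (−(4913/1040)v−867/520)((12480/289)v**2−199680/289) + (0)
Last nonzero remainder: (12480/289)v**2−199680/289. Dividing through by 12480/289 gives the monic gcd v**2−16.
Cancel v**2−16 from numerator and denominator to get the reduced form.

(3v**3−3v**2−96v+180)/(v**2−3v+42)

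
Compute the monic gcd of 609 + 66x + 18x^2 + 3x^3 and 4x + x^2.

Repeated division with remainder:
  3x^3 + 18x^2 + 66x + 609 = (3x + 6)(x^2 + 4x) + (42x + 609)
  x^2 + 4x = ((1/42)x - 1/4)(42x + 609) + (609/4)
  42x + 609 = ((8/29)x + 4)(609/4) + (0)
The last nonzero remainder is the constant 609/4, so the polynomials are coprime and gcd = 1.

1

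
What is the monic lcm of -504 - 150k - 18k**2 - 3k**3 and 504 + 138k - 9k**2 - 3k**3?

Apply the Euclidean algorithm:
  -3k**3 - 18k**2 - 150k - 504 = (-3k**3 - 9k**2 + 138k + 504) + (-9k**2 - 288k - 1008)
  -3k**3 - 9k**2 + 138k + 504 = ((1/3)k - 29/3)(-9k**2 - 288k - 1008) + (-2310k - 9240)
  -9k**2 - 288k - 1008 = ((3/770)k + 6/55)(-2310k - 9240) + (0)
Last nonzero remainder: -2310k - 9240. Dividing through by -2310 gives the monic gcd k + 4.
Then lcm(f, g) = f·g / gcd(f, g); expanding and making the result monic gives the answer.

-7056 - 2268k - 134k**2 + 2k**3 + 5k**4 + k**5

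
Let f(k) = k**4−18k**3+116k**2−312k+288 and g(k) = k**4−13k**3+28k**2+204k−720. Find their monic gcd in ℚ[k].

k**2−12k+36

Apply the Euclidean algorithm:
  k**4−18k**3+116k**2−312k+288 = (k**4−13k**3+28k**2+204k−720) + (−5k**3+88k**2−516k+1008)
  k**4−13k**3+28k**2+204k−720 = (−(1/5)k−23/25)(−5k**3+88k**2−516k+1008) + ((144/25)k**2−(1728/25)k+5184/25)
  −5k**3+88k**2−516k+1008 = (−(125/144)k+175/36)((144/25)k**2−(1728/25)k+5184/25) + (0)
Last nonzero remainder: (144/25)k**2−(1728/25)k+5184/25. Dividing through by 144/25 gives the monic gcd k**2−12k+36.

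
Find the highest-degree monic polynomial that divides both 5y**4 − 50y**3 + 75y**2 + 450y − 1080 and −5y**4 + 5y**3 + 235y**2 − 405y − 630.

y**2 − 9y + 18

Apply the Euclidean algorithm:
  5y**4 − 50y**3 + 75y**2 + 450y − 1080 = (−1)(−5y**4 + 5y**3 + 235y**2 − 405y − 630) + (−45y**3 + 310y**2 + 45y − 1710)
  −5y**4 + 5y**3 + 235y**2 − 405y − 630 = ((1/9)y + 53/81)(−45y**3 + 310y**2 + 45y − 1710) + ((2200/81)y**2 − (2200/9)y + 4400/9)
  −45y**3 + 310y**2 + 45y − 1710 = (−(729/440)y − 1539/440)((2200/81)y**2 − (2200/9)y + 4400/9) + (0)
Last nonzero remainder: (2200/81)y**2 − (2200/9)y + 4400/9. Dividing through by 2200/81 gives the monic gcd y**2 − 9y + 18.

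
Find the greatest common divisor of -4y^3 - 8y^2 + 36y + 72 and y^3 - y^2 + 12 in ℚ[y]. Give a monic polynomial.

y + 2

Repeated division with remainder:
  -4y^3 - 8y^2 + 36y + 72 = (-4)(y^3 - y^2 + 12) + (-12y^2 + 36y + 120)
  y^3 - y^2 + 12 = (-(1/12)y - 1/6)(-12y^2 + 36y + 120) + (16y + 32)
  -12y^2 + 36y + 120 = (-(3/4)y + 15/4)(16y + 32) + (0)
Last nonzero remainder: 16y + 32. Dividing through by 16 gives the monic gcd y + 2.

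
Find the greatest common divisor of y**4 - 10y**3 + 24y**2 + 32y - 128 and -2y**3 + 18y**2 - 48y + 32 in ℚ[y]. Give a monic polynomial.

y**2 - 8y + 16

Apply the Euclidean algorithm:
  y**4 - 10y**3 + 24y**2 + 32y - 128 = (-(1/2)y + 1/2)(-2y**3 + 18y**2 - 48y + 32) + (-9y**2 + 72y - 144)
  -2y**3 + 18y**2 - 48y + 32 = ((2/9)y - 2/9)(-9y**2 + 72y - 144) + (0)
Last nonzero remainder: -9y**2 + 72y - 144. Dividing through by -9 gives the monic gcd y**2 - 8y + 16.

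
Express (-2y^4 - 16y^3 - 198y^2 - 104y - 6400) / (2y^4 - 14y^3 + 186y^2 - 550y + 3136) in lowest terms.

Euclidean algorithm in ℚ[y]:
  -2y^4 - 16y^3 - 198y^2 - 104y - 6400 = (-1)(2y^4 - 14y^3 + 186y^2 - 550y + 3136) + (-30y^3 - 12y^2 - 654y - 3264)
  2y^4 - 14y^3 + 186y^2 - 550y + 3136 = (-(1/15)y + 37/75)(-30y^3 - 12y^2 - 654y - 3264) + ((3708/25)y^2 - (11124/25)y + 118656/25)
  -30y^3 - 12y^2 - 654y - 3264 = (-(125/618)y - 425/618)((3708/25)y^2 - (11124/25)y + 118656/25) + (0)
Last nonzero remainder: (3708/25)y^2 - (11124/25)y + 118656/25. Dividing through by 3708/25 gives the monic gcd y^2 - 3y + 32.
Cancel y^2 - 3y + 32 from numerator and denominator to get the reduced form.

(-y^2 - 11y - 100)/(y^2 - 4y + 49)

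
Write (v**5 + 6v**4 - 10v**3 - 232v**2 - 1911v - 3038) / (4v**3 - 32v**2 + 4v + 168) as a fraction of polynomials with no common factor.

Euclidean algorithm in ℚ[v]:
  v**5 + 6v**4 - 10v**3 - 232v**2 - 1911v - 3038 = ((1/4)v**2 + (7/2)v + 101/4)(4v**3 - 32v**2 + 4v + 168) + (520v**2 - 2600v - 7280)
  4v**3 - 32v**2 + 4v + 168 = ((1/130)v - 3/130)(520v**2 - 2600v - 7280) + (0)
Last nonzero remainder: 520v**2 - 2600v - 7280. Dividing through by 520 gives the monic gcd v**2 - 5v - 14.
Cancel v**2 - 5v - 14 from numerator and denominator to get the reduced form.

(v**3 + 11v**2 + 59v + 217)/(4v - 12)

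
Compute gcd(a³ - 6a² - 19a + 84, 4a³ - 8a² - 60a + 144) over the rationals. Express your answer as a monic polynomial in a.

a² + a - 12

Apply the Euclidean algorithm:
  a³ - 6a² - 19a + 84 = (1/4)(4a³ - 8a² - 60a + 144) + (-4a² - 4a + 48)
  4a³ - 8a² - 60a + 144 = (-a + 3)(-4a² - 4a + 48) + (0)
Last nonzero remainder: -4a² - 4a + 48. Dividing through by -4 gives the monic gcd a² + a - 12.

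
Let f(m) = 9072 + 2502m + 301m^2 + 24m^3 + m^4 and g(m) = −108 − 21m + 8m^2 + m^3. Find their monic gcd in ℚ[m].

Apply the Euclidean algorithm:
  m^4 + 24m^3 + 301m^2 + 2502m + 9072 = (m + 16)(m^3 + 8m^2 − 21m − 108) + (194m^2 + 2946m + 10800)
  m^3 + 8m^2 − 21m − 108 = ((1/194)m − 697/18818)(194m^2 + 2946m + 10800) + ((305292/9409)m + 2747628/9409)
  194m^2 + 2946m + 10800 = ((912673/152646)m + 940900/25441)((305292/9409)m + 2747628/9409) + (0)
Last nonzero remainder: (305292/9409)m + 2747628/9409. Dividing through by 305292/9409 gives the monic gcd m + 9.

9 + m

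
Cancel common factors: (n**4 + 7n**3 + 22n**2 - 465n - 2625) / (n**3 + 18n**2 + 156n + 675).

Apply the Euclidean algorithm:
  n**4 + 7n**3 + 22n**2 - 465n - 2625 = (n - 11)(n**3 + 18n**2 + 156n + 675) + (64n**2 + 576n + 4800)
  n**3 + 18n**2 + 156n + 675 = ((1/64)n + 9/64)(64n**2 + 576n + 4800) + (0)
Last nonzero remainder: 64n**2 + 576n + 4800. Dividing through by 64 gives the monic gcd n**2 + 9n + 75.
Cancel n**2 + 9n + 75 from numerator and denominator to get the reduced form.

(n**2 - 2n - 35)/(n + 9)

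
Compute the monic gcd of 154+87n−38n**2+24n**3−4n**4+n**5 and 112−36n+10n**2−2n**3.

14−n+n**2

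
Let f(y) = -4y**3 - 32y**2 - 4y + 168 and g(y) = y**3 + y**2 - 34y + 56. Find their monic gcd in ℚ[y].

y**2 + 5y - 14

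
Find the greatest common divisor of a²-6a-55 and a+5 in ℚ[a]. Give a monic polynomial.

Apply the Euclidean algorithm:
  a²-6a-55 = (a-11)(a+5) + (0)
The last nonzero remainder a+5 is already monic.

a+5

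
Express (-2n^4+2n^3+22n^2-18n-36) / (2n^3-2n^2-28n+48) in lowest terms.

Repeated division with remainder:
  -2n^4+2n^3+22n^2-18n-36 = (-n)(2n^3-2n^2-28n+48) + (-6n^2+30n-36)
  2n^3-2n^2-28n+48 = (-(1/3)n-4/3)(-6n^2+30n-36) + (0)
Last nonzero remainder: -6n^2+30n-36. Dividing through by -6 gives the monic gcd n^2-5n+6.
Cancel n^2-5n+6 from numerator and denominator to get the reduced form.

(-n^2-4n-3)/(n+4)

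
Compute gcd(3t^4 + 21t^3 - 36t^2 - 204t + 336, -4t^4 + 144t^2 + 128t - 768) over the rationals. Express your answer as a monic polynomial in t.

Apply the Euclidean algorithm:
  3t^4 + 21t^3 - 36t^2 - 204t + 336 = (-3/4)(-4t^4 + 144t^2 + 128t - 768) + (21t^3 + 72t^2 - 108t - 240)
  -4t^4 + 144t^2 + 128t - 768 = (-(4/21)t + 32/49)(21t^3 + 72t^2 - 108t - 240) + ((3744/49)t^2 + (7488/49)t - 29952/49)
  21t^3 + 72t^2 - 108t - 240 = ((343/1248)t + 245/624)((3744/49)t^2 + (7488/49)t - 29952/49) + (0)
Last nonzero remainder: (3744/49)t^2 + (7488/49)t - 29952/49. Dividing through by 3744/49 gives the monic gcd t^2 + 2t - 8.

t^2 + 2t - 8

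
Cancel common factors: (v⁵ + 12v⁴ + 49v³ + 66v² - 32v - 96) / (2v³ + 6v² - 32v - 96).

Apply the Euclidean algorithm:
  v⁵ + 12v⁴ + 49v³ + 66v² - 32v - 96 = ((1/2)v² + (9/2)v + 19)(2v³ + 6v² - 32v - 96) + (144v² + 1008v + 1728)
  2v³ + 6v² - 32v - 96 = ((1/72)v - 1/18)(144v² + 1008v + 1728) + (0)
Last nonzero remainder: 144v² + 1008v + 1728. Dividing through by 144 gives the monic gcd v² + 7v + 12.
Cancel v² + 7v + 12 from numerator and denominator to get the reduced form.

(v³ + 5v² + 2v - 8)/(2v - 8)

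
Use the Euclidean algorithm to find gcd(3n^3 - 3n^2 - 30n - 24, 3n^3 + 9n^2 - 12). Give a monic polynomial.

Repeated division with remainder:
  3n^3 - 3n^2 - 30n - 24 = (3n^3 + 9n^2 - 12) + (-12n^2 - 30n - 12)
  3n^3 + 9n^2 - 12 = (-(1/4)n - 1/8)(-12n^2 - 30n - 12) + (-(27/4)n - 27/2)
  -12n^2 - 30n - 12 = ((16/9)n + 8/9)(-(27/4)n - 27/2) + (0)
Last nonzero remainder: -(27/4)n - 27/2. Dividing through by -27/4 gives the monic gcd n + 2.

n + 2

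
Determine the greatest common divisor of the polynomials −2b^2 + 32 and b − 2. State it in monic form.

1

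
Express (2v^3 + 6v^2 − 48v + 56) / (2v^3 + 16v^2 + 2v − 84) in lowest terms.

(v − 2)/(v + 3)

Repeated division with remainder:
  2v^3 + 6v^2 − 48v + 56 = (2v^3 + 16v^2 + 2v − 84) + (−10v^2 − 50v + 140)
  2v^3 + 16v^2 + 2v − 84 = (−(1/5)v − 3/5)(−10v^2 − 50v + 140) + (0)
Last nonzero remainder: −10v^2 − 50v + 140. Dividing through by −10 gives the monic gcd v^2 + 5v − 14.
Cancel v^2 + 5v − 14 from numerator and denominator to get the reduced form.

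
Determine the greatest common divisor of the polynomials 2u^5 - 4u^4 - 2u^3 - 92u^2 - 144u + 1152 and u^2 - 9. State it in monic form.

Apply the Euclidean algorithm:
  2u^5 - 4u^4 - 2u^3 - 92u^2 - 144u + 1152 = (2u^3 - 4u^2 + 16u - 128)(u^2 - 9) + (0)
The last nonzero remainder u^2 - 9 is already monic.

u^2 - 9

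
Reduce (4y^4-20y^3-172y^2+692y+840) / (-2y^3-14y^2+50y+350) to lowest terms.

Euclidean algorithm in ℚ[y]:
  4y^4-20y^3-172y^2+692y+840 = (-2y+24)(-2y^3-14y^2+50y+350) + (264y^2+192y-7560)
  -2y^3-14y^2+50y+350 = (-(1/132)y-23/484)(264y^2+192y-7560) + ((224/121)y-1120/121)
  264y^2+192y-7560 = ((3993/28)y+3267/4)((224/121)y-1120/121) + (0)
Last nonzero remainder: (224/121)y-1120/121. Dividing through by 224/121 gives the monic gcd y-5.
Cancel y-5 from numerator and denominator to get the reduced form.

(-2y^3+86y+84)/(y^2+12y+35)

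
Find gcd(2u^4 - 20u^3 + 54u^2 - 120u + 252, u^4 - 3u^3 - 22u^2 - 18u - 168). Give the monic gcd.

Repeated division with remainder:
  2u^4 - 20u^3 + 54u^2 - 120u + 252 = (2)(u^4 - 3u^3 - 22u^2 - 18u - 168) + (-14u^3 + 98u^2 - 84u + 588)
  u^4 - 3u^3 - 22u^2 - 18u - 168 = (-(1/14)u - 2/7)(-14u^3 + 98u^2 - 84u + 588) + (0)
Last nonzero remainder: -14u^3 + 98u^2 - 84u + 588. Dividing through by -14 gives the monic gcd u^3 - 7u^2 + 6u - 42.

u^3 - 7u^2 + 6u - 42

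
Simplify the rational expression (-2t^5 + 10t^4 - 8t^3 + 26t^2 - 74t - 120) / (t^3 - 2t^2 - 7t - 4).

(-2t^3 + 4t^2 - 4t + 30)/(t + 1)

Repeated division with remainder:
  -2t^5 + 10t^4 - 8t^3 + 26t^2 - 74t - 120 = (-2t^2 + 6t - 10)(t^3 - 2t^2 - 7t - 4) + (40t^2 - 120t - 160)
  t^3 - 2t^2 - 7t - 4 = ((1/40)t + 1/40)(40t^2 - 120t - 160) + (0)
Last nonzero remainder: 40t^2 - 120t - 160. Dividing through by 40 gives the monic gcd t^2 - 3t - 4.
Cancel t^2 - 3t - 4 from numerator and denominator to get the reduced form.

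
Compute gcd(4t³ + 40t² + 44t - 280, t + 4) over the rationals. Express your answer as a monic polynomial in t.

Apply the Euclidean algorithm:
  4t³ + 40t² + 44t - 280 = (4t² + 24t - 52)(t + 4) + (-72)
  t + 4 = (-(1/72)t - 1/18)(-72) + (0)
The last nonzero remainder is the constant -72, so the polynomials are coprime and gcd = 1.

1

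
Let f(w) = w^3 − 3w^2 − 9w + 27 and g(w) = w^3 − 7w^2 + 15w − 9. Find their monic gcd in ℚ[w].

Apply the Euclidean algorithm:
  w^3 − 3w^2 − 9w + 27 = (w^3 − 7w^2 + 15w − 9) + (4w^2 − 24w + 36)
  w^3 − 7w^2 + 15w − 9 = ((1/4)w − 1/4)(4w^2 − 24w + 36) + (0)
Last nonzero remainder: 4w^2 − 24w + 36. Dividing through by 4 gives the monic gcd w^2 − 6w + 9.

w^2 − 6w + 9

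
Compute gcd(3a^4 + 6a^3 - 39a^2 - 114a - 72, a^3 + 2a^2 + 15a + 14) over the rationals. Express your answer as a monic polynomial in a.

a + 1

By polynomial division,
  3a^4 + 6a^3 - 39a^2 - 114a - 72 = (3a)(a^3 + 2a^2 + 15a + 14) + (-84a^2 - 156a - 72)
  a^3 + 2a^2 + 15a + 14 = (-(1/84)a - 1/588)(-84a^2 - 156a - 72) + ((680/49)a + 680/49)
  -84a^2 - 156a - 72 = (-(1029/170)a - 441/85)((680/49)a + 680/49) + (0)
Last nonzero remainder: (680/49)a + 680/49. Dividing through by 680/49 gives the monic gcd a + 1.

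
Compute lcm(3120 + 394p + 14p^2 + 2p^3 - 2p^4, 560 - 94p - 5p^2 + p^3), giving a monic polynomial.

Apply the Euclidean algorithm:
  -2p^4 + 2p^3 + 14p^2 + 394p + 3120 = (-2p - 8)(p^3 - 5p^2 - 94p + 560) + (-214p^2 + 762p + 7600)
  p^3 - 5p^2 - 94p + 560 = (-(1/214)p + 77/11449)(-214p^2 + 762p + 7600) + (-(728280/11449)p + 5826240/11449)
  -214p^2 + 762p + 7600 = ((1225043/364140)p + 1087655/72828)(-(728280/11449)p + 5826240/11449) + (0)
Last nonzero remainder: -(728280/11449)p + 5826240/11449. Dividing through by -728280/11449 gives the monic gcd p - 8.
Then lcm(f, g) = f·g / gcd(f, g); expanding and making the result monic gives the answer.

109200 + 9110p - 1661p^2 - 148p^3 - 80p^4 + 2p^5 + p^6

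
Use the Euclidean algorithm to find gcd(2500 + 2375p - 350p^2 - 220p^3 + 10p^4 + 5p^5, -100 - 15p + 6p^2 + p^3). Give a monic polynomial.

Apply the Euclidean algorithm:
  5p^5 + 10p^4 - 220p^3 - 350p^2 + 2375p + 2500 = (5p^2 - 20p - 25)(p^3 + 6p^2 - 15p - 100) + (0)
The last nonzero remainder p^3 + 6p^2 - 15p - 100 is already monic.

-100 - 15p + 6p^2 + p^3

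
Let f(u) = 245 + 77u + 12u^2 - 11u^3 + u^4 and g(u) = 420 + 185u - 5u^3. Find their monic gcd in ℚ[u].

-7 + u

Euclidean algorithm in ℚ[u]:
  u^4 - 11u^3 + 12u^2 + 77u + 245 = (-(1/5)u + 11/5)(-5u^3 + 185u + 420) + (49u^2 - 246u - 679)
  -5u^3 + 185u + 420 = (-(5/49)u - 1230/2401)(49u^2 - 246u - 679) + (-(24750/2401)u + 24750/343)
  49u^2 - 246u - 679 = (-(117649/24750)u - 232897/24750)(-(24750/2401)u + 24750/343) + (0)
Last nonzero remainder: -(24750/2401)u + 24750/343. Dividing through by -24750/2401 gives the monic gcd u - 7.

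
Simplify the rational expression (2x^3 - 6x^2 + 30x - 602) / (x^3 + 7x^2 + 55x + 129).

(2x - 14)/(x + 3)

Euclidean algorithm in ℚ[x]:
  2x^3 - 6x^2 + 30x - 602 = (2)(x^3 + 7x^2 + 55x + 129) + (-20x^2 - 80x - 860)
  x^3 + 7x^2 + 55x + 129 = (-(1/20)x - 3/20)(-20x^2 - 80x - 860) + (0)
Last nonzero remainder: -20x^2 - 80x - 860. Dividing through by -20 gives the monic gcd x^2 + 4x + 43.
Cancel x^2 + 4x + 43 from numerator and denominator to get the reduced form.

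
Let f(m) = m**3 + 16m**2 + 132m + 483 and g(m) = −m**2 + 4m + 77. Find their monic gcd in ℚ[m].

m + 7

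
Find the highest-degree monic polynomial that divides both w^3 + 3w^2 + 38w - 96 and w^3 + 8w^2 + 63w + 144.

w^2 + 5w + 48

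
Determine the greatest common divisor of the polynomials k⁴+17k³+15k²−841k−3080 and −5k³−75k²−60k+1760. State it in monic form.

Apply the Euclidean algorithm:
  k⁴+17k³+15k²−841k−3080 = (−(1/5)k−2/5)(−5k³−75k²−60k+1760) + (−27k²−513k−2376)
  −5k³−75k²−60k+1760 = ((5/27)k−20/27)(−27k²−513k−2376) + (0)
Last nonzero remainder: −27k²−513k−2376. Dividing through by −27 gives the monic gcd k²+19k+88.

k²+19k+88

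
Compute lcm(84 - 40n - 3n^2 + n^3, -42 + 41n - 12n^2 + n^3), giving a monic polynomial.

-252 + 204n - 31n^2 - 6n^3 + n^4

Repeated division with remainder:
  n^3 - 3n^2 - 40n + 84 = (n^3 - 12n^2 + 41n - 42) + (9n^2 - 81n + 126)
  n^3 - 12n^2 + 41n - 42 = ((1/9)n - 1/3)(9n^2 - 81n + 126) + (0)
Last nonzero remainder: 9n^2 - 81n + 126. Dividing through by 9 gives the monic gcd n^2 - 9n + 14.
Then lcm(f, g) = f·g / gcd(f, g); expanding and making the result monic gives the answer.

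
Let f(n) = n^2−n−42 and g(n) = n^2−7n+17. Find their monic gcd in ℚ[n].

By polynomial division,
  n^2−n−42 = (n^2−7n+17) + (6n−59)
  n^2−7n+17 = ((1/6)n+17/36)(6n−59) + (1615/36)
  6n−59 = ((216/1615)n−2124/1615)(1615/36) + (0)
The last nonzero remainder is the constant 1615/36, so the polynomials are coprime and gcd = 1.

1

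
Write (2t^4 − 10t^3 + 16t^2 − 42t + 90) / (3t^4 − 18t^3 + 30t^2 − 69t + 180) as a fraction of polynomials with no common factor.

(2t − 6)/(3t − 12)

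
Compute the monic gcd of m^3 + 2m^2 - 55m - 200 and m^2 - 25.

m + 5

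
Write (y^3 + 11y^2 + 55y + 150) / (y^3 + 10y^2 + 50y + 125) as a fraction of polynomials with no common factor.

(y + 6)/(y + 5)

Repeated division with remainder:
  y^3 + 11y^2 + 55y + 150 = (y^3 + 10y^2 + 50y + 125) + (y^2 + 5y + 25)
  y^3 + 10y^2 + 50y + 125 = (y + 5)(y^2 + 5y + 25) + (0)
The last nonzero remainder y^2 + 5y + 25 is already monic.
Cancel y^2 + 5y + 25 from numerator and denominator to get the reduced form.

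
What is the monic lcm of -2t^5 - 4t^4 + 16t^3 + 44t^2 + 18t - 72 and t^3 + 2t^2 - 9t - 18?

By polynomial division,
  -2t^5 - 4t^4 + 16t^3 + 44t^2 + 18t - 72 = (-2t^2 - 2)(t^3 + 2t^2 - 9t - 18) + (12t^2 - 108)
  t^3 + 2t^2 - 9t - 18 = ((1/12)t + 1/6)(12t^2 - 108) + (0)
Last nonzero remainder: 12t^2 - 108. Dividing through by 12 gives the monic gcd t^2 - 9.
Then lcm(f, g) = f·g / gcd(f, g); expanding and making the result monic gives the answer.

t^6 + 4t^5 - 4t^4 - 38t^3 - 53t^2 + 18t + 72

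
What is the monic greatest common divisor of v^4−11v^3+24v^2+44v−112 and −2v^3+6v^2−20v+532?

v−7

By polynomial division,
  v^4−11v^3+24v^2+44v−112 = (−(1/2)v+4)(−2v^3+6v^2−20v+532) + (−10v^2+390v−2240)
  −2v^3+6v^2−20v+532 = ((1/5)v+36/5)(−10v^2+390v−2240) + (−2380v+16660)
  −10v^2+390v−2240 = ((1/238)v−16/119)(−2380v+16660) + (0)
Last nonzero remainder: −2380v+16660. Dividing through by −2380 gives the monic gcd v−7.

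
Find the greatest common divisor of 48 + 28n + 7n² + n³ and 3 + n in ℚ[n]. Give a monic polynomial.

3 + n

Apply the Euclidean algorithm:
  n³ + 7n² + 28n + 48 = (n² + 4n + 16)(n + 3) + (0)
The last nonzero remainder n + 3 is already monic.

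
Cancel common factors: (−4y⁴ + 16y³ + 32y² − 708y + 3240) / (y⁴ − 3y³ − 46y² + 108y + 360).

(−4y² + 20y − 108)/(y² − 4y − 12)

Apply the Euclidean algorithm:
  −4y⁴ + 16y³ + 32y² − 708y + 3240 = (−4)(y⁴ − 3y³ − 46y² + 108y + 360) + (4y³ − 152y² − 276y + 4680)
  y⁴ − 3y³ − 46y² + 108y + 360 = ((1/4)y + 35/4)(4y³ − 152y² − 276y + 4680) + (1353y² + 1353y − 40590)
  4y³ − 152y² − 276y + 4680 = ((4/1353)y − 52/451)(1353y² + 1353y − 40590) + (0)
Last nonzero remainder: 1353y² + 1353y − 40590. Dividing through by 1353 gives the monic gcd y² + y − 30.
Cancel y² + y − 30 from numerator and denominator to get the reduced form.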